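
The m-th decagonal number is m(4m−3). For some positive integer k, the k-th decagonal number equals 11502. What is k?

54

Set n(4n−3) = 11502, giving 4n² − 3n − 11502 = 0.
The discriminant is 9 + 16·11502 = 184041, and √184041 = 429.
So n = (3 + 429) / 8 = 432/8 = 54.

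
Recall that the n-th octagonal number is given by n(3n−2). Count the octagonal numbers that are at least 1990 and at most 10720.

The n-th octagonal number is n(3n−2).
Smallest index with value ≥ 1990: n = 27 (giving 2133).
Largest index with value ≤ 10720: n = 60 (giving 10680).
Indices 27 through 60: 34 terms.

34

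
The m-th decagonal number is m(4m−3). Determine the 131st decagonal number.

The 131st decagonal number is n(4n−3) with n = 131.
131·(4·131 − 3) = 131·521 = 68251.

68251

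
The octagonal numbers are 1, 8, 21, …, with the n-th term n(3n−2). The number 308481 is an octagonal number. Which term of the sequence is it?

Set n(3n−2) = 308481, giving 3n² − 2n − 308481 = 0.
The discriminant is 4 + 12·308481 = 3701776, and √3701776 = 1924.
So n = (2 + 1924) / 6 = 1926/6 = 321.
Check: 321·(3·321 − 2) = 308481. ✓

321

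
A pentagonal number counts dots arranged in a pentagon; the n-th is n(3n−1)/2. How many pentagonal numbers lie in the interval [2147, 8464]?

38

The n-th pentagonal number is n(3n−1)/2.
Smallest index with value ≥ 2147: n = 38 (giving 2147).
Largest index with value ≤ 8464: n = 75 (giving 8400).
Indices 38 through 75: 38 terms.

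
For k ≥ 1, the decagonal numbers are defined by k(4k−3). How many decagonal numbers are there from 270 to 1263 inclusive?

The n-th decagonal number is n(4n−3).
Smallest index with value ≥ 270: n = 9 (giving 297).
Largest index with value ≤ 1263: n = 18 (giving 1242).
Indices 9 through 18: 10 terms.

10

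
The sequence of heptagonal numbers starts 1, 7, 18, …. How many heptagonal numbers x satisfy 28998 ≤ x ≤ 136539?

The n-th heptagonal number is n(5n−3)/2.
Smallest index with value ≥ 28998: n = 108 (giving 28998).
Largest index with value ≤ 136539: n = 234 (giving 136539).
Indices 108 through 234: 127 terms.

127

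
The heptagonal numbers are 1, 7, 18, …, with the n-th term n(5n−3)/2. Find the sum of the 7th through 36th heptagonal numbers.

Σ i(5i−3)/2 = (5Σi² − 3Σi) / 2 over i = 7..36.
Σi = 666 − 21 = 645 and Σi² = 16206 − 91 = 16115.
(5·16115 − 3·645) / 2 = 78640/2 = 39320.

39320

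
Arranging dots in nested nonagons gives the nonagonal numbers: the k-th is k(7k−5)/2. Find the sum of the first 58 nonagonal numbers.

Σ i(7i−5)/2 = (7Σi² − 5Σi) / 2 over i = 1..58.
Σi = 1711 and Σi² = 66729.
(7·66729 − 5·1711) / 2 = 458548/2 = 229274.

229274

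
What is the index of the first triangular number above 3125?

Solve n(n+1)/2 > 3125 for integer n.
The largest n with value ≤ 3125 is 78 (since 3081 ≤ 3125 < 3160), so the first above is n = 79, value 3160.

79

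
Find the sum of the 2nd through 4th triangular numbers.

19

Σ i(i+1)/2 = (Σi² + Σi) / 2 over i = 2..4.
Σi = 10 − 1 = 9 and Σi² = 30 − 1 = 29.
(1·29 + 1·9) / 2 = 38/2 = 19.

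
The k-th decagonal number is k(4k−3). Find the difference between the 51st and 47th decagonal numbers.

51·(4·51 − 3) = 10251 and 47·(4·47 − 3) = 8695.
Difference: 10251 − 8695 = 1556.

1556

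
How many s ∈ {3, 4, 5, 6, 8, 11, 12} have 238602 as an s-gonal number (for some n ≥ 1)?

1

s = 3: P(3, 690) = 238395 and P(3, 691) = 239086; 238602 is not s-gonal.
s = 4: P(4, 488) = 238144 and P(4, 489) = 239121; 238602 is not s-gonal.
s = 5: P(5, 399) = 238602. ✓
s = 6: P(6, 345) = 237705 and P(6, 346) = 239086; 238602 is not s-gonal.
s = 8: P(8, 282) = 238008 and P(8, 283) = 239701; 238602 is not s-gonal.
s = 11: P(11, 230) = 237245 and P(11, 231) = 239316; 238602 is not s-gonal.
s = 12: P(12, 218) = 236748 and P(12, 219) = 238929; 238602 is not s-gonal.
Hits: s ∈ {5} → 1.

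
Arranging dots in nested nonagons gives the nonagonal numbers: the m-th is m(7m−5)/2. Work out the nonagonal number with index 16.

856

The 16th nonagonal number is n(7n−5)/2 with n = 16.
16·(7·16 − 5)/2 = 16·107/2 = 856.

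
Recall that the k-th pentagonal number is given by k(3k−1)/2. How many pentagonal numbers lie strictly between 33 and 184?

The n-th pentagonal number is n(3n−1)/2.
Smallest index with value > 33: n = 5 (giving 35).
Largest index with value < 184: n = 11 (giving 176).
Indices 5 through 11: 7 terms.

7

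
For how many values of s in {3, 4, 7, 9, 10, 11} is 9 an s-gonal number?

2

s = 3: P(3, 3) = 6 and P(3, 4) = 10; 9 is not s-gonal.
s = 4: P(4, 3) = 9. ✓
s = 7: P(7, 2) = 7 and P(7, 3) = 18; 9 is not s-gonal.
s = 9: P(9, 2) = 9. ✓
s = 10: P(10, 1) = 1 and P(10, 2) = 10; 9 is not s-gonal.
s = 11: P(11, 1) = 1 and P(11, 2) = 11; 9 is not s-gonal.
Hits: s ∈ {4, 9} → 2.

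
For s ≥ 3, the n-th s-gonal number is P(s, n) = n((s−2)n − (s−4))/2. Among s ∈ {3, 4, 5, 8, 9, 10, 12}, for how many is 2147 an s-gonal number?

1

s = 3: P(3, 65) = 2145 and P(3, 66) = 2211; 2147 is not s-gonal.
s = 4: P(4, 46) = 2116 and P(4, 47) = 2209; 2147 is not s-gonal.
s = 5: P(5, 38) = 2147. ✓
s = 8: P(8, 27) = 2133 and P(8, 28) = 2296; 2147 is not s-gonal.
s = 9: P(9, 25) = 2125 and P(9, 26) = 2301; 2147 is not s-gonal.
s = 10: P(10, 23) = 2047 and P(10, 24) = 2232; 2147 is not s-gonal.
s = 12: P(12, 21) = 2121 and P(12, 22) = 2332; 2147 is not s-gonal.
Hits: s ∈ {5} → 1.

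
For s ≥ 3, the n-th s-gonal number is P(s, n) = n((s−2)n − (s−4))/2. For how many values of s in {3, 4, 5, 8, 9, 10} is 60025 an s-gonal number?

s = 3: P(3, 345) = 59685 and P(3, 346) = 60031; 60025 is not s-gonal.
s = 4: P(4, 245) = 60025. ✓
s = 5: P(5, 200) = 59900 and P(5, 201) = 60501; 60025 is not s-gonal.
s = 8: P(8, 141) = 59361 and P(8, 142) = 60208; 60025 is not s-gonal.
s = 9: P(9, 131) = 59736 and P(9, 132) = 60654; 60025 is not s-gonal.
s = 10: P(10, 122) = 59170 and P(10, 123) = 60147; 60025 is not s-gonal.
Hits: s ∈ {4} → 1.

1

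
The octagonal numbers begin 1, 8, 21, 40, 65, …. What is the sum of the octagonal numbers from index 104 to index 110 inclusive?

Σ i(3i−2) = 3Σi² − 2Σi over i = 104..110.
Σi = 6105 − 5356 = 749 and Σi² = 449735 − 369564 = 80171.
3·80171 − 2·749 = 239015.

239015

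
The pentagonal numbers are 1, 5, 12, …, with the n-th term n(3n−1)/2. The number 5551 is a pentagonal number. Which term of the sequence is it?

61

Set n(3n−1)/2 = 5551, giving 3n² − n − 11102 = 0.
The discriminant is 1 + 24·5551 = 133225, and √133225 = 365.
So n = (1 + 365) / 6 = 366/6 = 61.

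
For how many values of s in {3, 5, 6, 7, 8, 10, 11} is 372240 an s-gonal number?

1

s = 3: P(3, 862) = 371953 and P(3, 863) = 372816; 372240 is not s-gonal.
s = 5: P(5, 498) = 371757 and P(5, 499) = 373252; 372240 is not s-gonal.
s = 6: P(6, 431) = 371091 and P(6, 432) = 372816; 372240 is not s-gonal.
s = 7: P(7, 386) = 371911 and P(7, 387) = 373842; 372240 is not s-gonal.
s = 8: P(8, 352) = 371008 and P(8, 353) = 373121; 372240 is not s-gonal.
s = 10: P(10, 305) = 371185 and P(10, 306) = 373626; 372240 is not s-gonal.
s = 11: P(11, 288) = 372240. ✓
Hits: s ∈ {11} → 1.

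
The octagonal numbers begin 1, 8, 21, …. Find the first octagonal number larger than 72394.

72696

Solve n(3n−2) > 72394 for integer n.
The largest n with value ≤ 72394 is 155 (since 71765 ≤ 72394 < 72696), so the first above is n = 156, value 72696.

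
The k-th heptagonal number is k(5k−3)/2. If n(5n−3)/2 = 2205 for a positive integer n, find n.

Set n(5n−3)/2 = 2205, giving 5n² − 3n − 4410 = 0.
So n = (3 + 297) / 10 = 300/10 = 30.
Check: 30·(5·30 − 3)/2 = 2205. ✓

30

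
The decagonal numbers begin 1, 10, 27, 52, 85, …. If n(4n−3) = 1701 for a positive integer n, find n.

Set n(4n−3) = 1701, giving 4n² − 3n − 1701 = 0.
The discriminant is 9 + 16·1701 = 27225, and √27225 = 165.
So n = (3 + 165) / 8 = 168/8 = 21.

21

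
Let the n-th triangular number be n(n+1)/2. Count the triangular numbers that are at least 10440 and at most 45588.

158

The n-th triangular number is n(n+1)/2.
Smallest index with value ≥ 10440: n = 144 (giving 10440).
Largest index with value ≤ 45588: n = 301 (giving 45451).
Indices 144 through 301: 158 terms.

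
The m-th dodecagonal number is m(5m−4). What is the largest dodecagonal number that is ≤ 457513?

454812

Solve n(5n−4) ≤ 457513 for integer n.
n = 302 gives 454812 ≤ 457513, while n = 303 gives 457833 > 457513; so the answer is 454812.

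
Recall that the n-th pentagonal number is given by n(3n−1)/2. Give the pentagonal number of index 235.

The 235th pentagonal number is n(3n−1)/2 with n = 235.
235·(3·235 − 1)/2 = 235·704/2 = 235·352 = 82720.

82720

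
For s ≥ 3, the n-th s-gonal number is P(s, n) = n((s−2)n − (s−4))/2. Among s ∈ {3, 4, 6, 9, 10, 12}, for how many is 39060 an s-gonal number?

2

s = 3: P(3, 279) = 39060. ✓
s = 4: P(4, 197) = 38809 and P(4, 198) = 39204; 39060 is not s-gonal.
s = 6: P(6, 140) = 39060. ✓
s = 9: P(9, 105) = 38325 and P(9, 106) = 39061; 39060 is not s-gonal.
s = 10: P(10, 99) = 38907 and P(10, 100) = 39700; 39060 is not s-gonal.
s = 12: P(12, 88) = 38368 and P(12, 89) = 39249; 39060 is not s-gonal.
Hits: s ∈ {3, 6} → 2.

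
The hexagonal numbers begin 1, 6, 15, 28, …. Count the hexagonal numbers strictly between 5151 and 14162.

33

The n-th hexagonal number is n(2n−1).
Smallest index with value > 5151: n = 52 (giving 5356).
Largest index with value < 14162: n = 84 (giving 14028).
Indices 52 through 84: 33 terms.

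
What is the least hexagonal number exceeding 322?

Solve n(2n−1) > 322 for integer n.
The largest n with value ≤ 322 is 12 (since 276 ≤ 322 < 325), so the first above is n = 13, value 325.

325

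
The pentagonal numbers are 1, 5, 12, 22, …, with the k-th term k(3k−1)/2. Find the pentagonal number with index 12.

210

The 12th pentagonal number is n(3n−1)/2 with n = 12.
12·(3·12 − 1)/2 = 12·35/2 = 210.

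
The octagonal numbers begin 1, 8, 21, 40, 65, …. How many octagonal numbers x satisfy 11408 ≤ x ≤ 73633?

96

The n-th octagonal number is n(3n−2).
Smallest index with value ≥ 11408: n = 62 (giving 11408).
Largest index with value ≤ 73633: n = 157 (giving 73633).
Indices 62 through 157: 96 terms.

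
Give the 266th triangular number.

35511

The 266th triangular number is n(n+1)/2 with n = 266.
266·267/2 = 71022/2 = 35511.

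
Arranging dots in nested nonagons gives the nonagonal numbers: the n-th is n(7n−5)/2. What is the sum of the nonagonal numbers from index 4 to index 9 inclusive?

851

Σ i(7i−5)/2 = (7Σi² − 5Σi) / 2 over i = 4..9.
Σi = 45 − 6 = 39 and Σi² = 285 − 14 = 271.
(7·271 − 5·39) / 2 = 1702/2 = 851.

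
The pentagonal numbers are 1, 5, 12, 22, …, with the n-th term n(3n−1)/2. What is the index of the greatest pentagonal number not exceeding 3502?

48

Solve n(3n−1)/2 ≤ 3502 for integer n.
n = 48 gives 3432 ≤ 3502, while n = 49 gives 3577 > 3502; so the answer is index 48.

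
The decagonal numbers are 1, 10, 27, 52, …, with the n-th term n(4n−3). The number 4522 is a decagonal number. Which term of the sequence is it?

Set n(4n−3) = 4522, giving 4n² − 3n − 4522 = 0.
The discriminant is 9 + 16·4522 = 72361, and √72361 = 269.
So n = (3 + 269) / 8 = 272/8 = 34.

34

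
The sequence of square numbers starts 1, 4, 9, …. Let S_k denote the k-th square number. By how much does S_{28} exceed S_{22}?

300

28² = 784 and 22² = 484.
Difference: 784 − 484 = 300.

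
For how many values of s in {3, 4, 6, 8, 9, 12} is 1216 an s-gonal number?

2

s = 3: P(3, 48) = 1176 and P(3, 49) = 1225; 1216 is not s-gonal.
s = 4: P(4, 34) = 1156 and P(4, 35) = 1225; 1216 is not s-gonal.
s = 6: P(6, 24) = 1128 and P(6, 25) = 1225; 1216 is not s-gonal.
s = 8: P(8, 20) = 1160 and P(8, 21) = 1281; 1216 is not s-gonal.
s = 9: P(9, 19) = 1216. ✓
s = 12: P(12, 16) = 1216. ✓
Hits: s ∈ {9, 12} → 2.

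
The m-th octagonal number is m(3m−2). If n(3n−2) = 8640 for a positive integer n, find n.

Set n(3n−2) = 8640, giving 3n² − 2n − 8640 = 0.
The discriminant is 4 + 12·8640 = 103684, and √103684 = 322.
So n = (2 + 322) / 6 = 324/6 = 54.
Check: 54·(3·54 − 2) = 8640. ✓

54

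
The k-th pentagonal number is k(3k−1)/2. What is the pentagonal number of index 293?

293·(3·293 − 1)/2 = 293·878/2 = 293·439 = 128627.

128627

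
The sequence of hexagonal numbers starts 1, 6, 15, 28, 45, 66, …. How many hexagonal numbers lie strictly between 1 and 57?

The n-th hexagonal number is n(2n−1).
Smallest index with value > 1: n = 2 (giving 6).
Largest index with value < 57: n = 5 (giving 45).
Indices 2 through 5: 4 terms.

4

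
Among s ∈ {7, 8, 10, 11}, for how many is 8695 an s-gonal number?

s = 7: P(7, 59) = 8614 and P(7, 60) = 8910; 8695 is not s-gonal.
s = 8: P(8, 54) = 8640 and P(8, 55) = 8965; 8695 is not s-gonal.
s = 10: P(10, 47) = 8695. ✓
s = 11: P(11, 44) = 8558 and P(11, 45) = 8955; 8695 is not s-gonal.
Hits: s ∈ {10} → 1.

1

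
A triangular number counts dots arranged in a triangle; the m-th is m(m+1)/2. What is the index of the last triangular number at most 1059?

45

Solve n(n+1)/2 ≤ 1059 for integer n.
n = 45 gives 1035 ≤ 1059, while n = 46 gives 1081 > 1059; so the answer is index 45.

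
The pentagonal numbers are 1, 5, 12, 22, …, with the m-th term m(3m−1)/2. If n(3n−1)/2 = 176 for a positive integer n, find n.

Set n(3n−1)/2 = 176, giving 3n² − n − 352 = 0.
The discriminant is 1 + 24·176 = 4225, and √4225 = 65.
So n = (1 + 65) / 6 = 66/6 = 11.

11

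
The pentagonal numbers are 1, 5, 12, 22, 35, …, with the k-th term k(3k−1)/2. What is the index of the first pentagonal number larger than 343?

16

Solve n(3n−1)/2 > 343 for integer n.
The largest n with value ≤ 343 is 15 (since 330 ≤ 343 < 376), so the first above is n = 16, value 376.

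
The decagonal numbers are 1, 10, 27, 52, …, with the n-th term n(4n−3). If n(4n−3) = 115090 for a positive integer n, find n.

170

Set n(4n−3) = 115090, giving 4n² − 3n − 115090 = 0.
The discriminant is 9 + 16·115090 = 1841449, and √1841449 = 1357.
So n = (3 + 1357) / 8 = 1360/8 = 170.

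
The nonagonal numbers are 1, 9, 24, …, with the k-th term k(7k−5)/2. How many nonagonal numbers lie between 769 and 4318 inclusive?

20

The n-th nonagonal number is n(7n−5)/2.
Smallest index with value ≥ 769: n = 16 (giving 856).
Largest index with value ≤ 4318: n = 35 (giving 4200).
Indices 16 through 35: 20 terms.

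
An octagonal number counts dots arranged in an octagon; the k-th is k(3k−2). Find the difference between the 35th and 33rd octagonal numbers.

404

35·(3·35 − 2) = 3605 and 33·(3·33 − 2) = 3201.
Difference: 3605 − 3201 = 404.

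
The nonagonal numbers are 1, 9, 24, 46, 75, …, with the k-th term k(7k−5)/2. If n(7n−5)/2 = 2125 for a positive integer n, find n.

25

Set n(7n−5)/2 = 2125, giving 7n² − 5n − 4250 = 0.
The discriminant is 25 + 56·2125 = 119025, and √119025 = 345.
So n = (5 + 345) / 14 = 350/14 = 25.
Check: 25·(7·25 − 5)/2 = 2125. ✓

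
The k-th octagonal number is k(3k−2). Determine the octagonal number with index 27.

2133

27·(3·27 − 2) = 27·79 = 2133.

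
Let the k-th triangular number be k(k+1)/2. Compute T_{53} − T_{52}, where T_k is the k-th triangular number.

Consecutive triangular numbers differ by n: T_{53} − T_{52} = 53.

53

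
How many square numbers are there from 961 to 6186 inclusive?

48

The n-th square number is n².
Smallest index with value ≥ 961: n = 31 (giving 961).
Largest index with value ≤ 6186: n = 78 (giving 6084).
Indices 31 through 78: 48 terms.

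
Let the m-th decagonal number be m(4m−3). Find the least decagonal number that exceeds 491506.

491751

Solve n(4n−3) > 491506 for integer n.
The largest n with value ≤ 491506 is 350 (since 488950 ≤ 491506 < 491751), so the first above is n = 351, value 491751.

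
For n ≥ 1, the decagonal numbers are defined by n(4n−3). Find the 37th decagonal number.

5365

The 37th decagonal number is n(4n−3) with n = 37.
37·(4·37 − 3) = 37·145 = 5365.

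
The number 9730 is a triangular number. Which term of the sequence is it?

139

Set n(n+1)/2 = 9730, giving n² + n − 19460 = 0.
The discriminant is 1 + 8·9730 = 77841, and √77841 = 279.
So n = (-1 + 279) / 2 = 278/2 = 139.
Check: 139·140/2 = 9730. ✓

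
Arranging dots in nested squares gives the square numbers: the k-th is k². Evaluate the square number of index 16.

The 16th square number is n² with n = 16.
16² = 256.

256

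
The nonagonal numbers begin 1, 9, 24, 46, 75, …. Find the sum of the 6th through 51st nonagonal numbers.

155871

Σ i(7i−5)/2 = (7Σi² − 5Σi) / 2 over i = 6..51.
Σi = 1326 − 15 = 1311 and Σi² = 45526 − 55 = 45471.
(7·45471 − 5·1311) / 2 = 311742/2 = 155871.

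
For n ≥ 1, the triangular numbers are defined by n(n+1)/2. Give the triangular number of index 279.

39060

The 279th triangular number is n(n+1)/2 with n = 279.
279·280/2 = 78120/2 = 39060.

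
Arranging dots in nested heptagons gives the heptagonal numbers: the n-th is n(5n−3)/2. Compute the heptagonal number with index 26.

The 26th heptagonal number is n(5n−3)/2 with n = 26.
26·(5·26 − 3)/2 = 26·127/2 = 1651.

1651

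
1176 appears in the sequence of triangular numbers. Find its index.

48

Set n(n+1)/2 = 1176, giving n² + n − 2352 = 0.
The discriminant is 1 + 8·1176 = 9409, and √9409 = 97.
So n = (-1 + 97) / 2 = 96/2 = 48.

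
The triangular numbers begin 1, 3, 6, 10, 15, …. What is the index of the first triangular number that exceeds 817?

40

Solve n(n+1)/2 > 817 for integer n.
The largest n with value ≤ 817 is 39 (since 780 ≤ 817 < 820), so the first above is n = 40, value 820.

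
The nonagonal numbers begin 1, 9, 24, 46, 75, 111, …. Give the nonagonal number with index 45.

The 45th nonagonal number is n(7n−5)/2 with n = 45.
45·(7·45 − 5)/2 = 45·310/2 = 45·155 = 6975.

6975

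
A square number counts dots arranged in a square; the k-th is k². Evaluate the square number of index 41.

1681

41² = 1681.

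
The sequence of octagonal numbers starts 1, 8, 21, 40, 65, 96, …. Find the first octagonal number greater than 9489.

9633

Solve n(3n−2) > 9489 for integer n.
The largest n with value ≤ 9489 is 56 (since 9296 ≤ 9489 < 9633), so the first above is n = 57, value 9633.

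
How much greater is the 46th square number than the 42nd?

352

46² = 2116 and 42² = 1764.
Difference: 2116 − 1764 = 352.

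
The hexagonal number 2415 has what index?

35

Set n(2n−1) = 2415, giving 2n² − n − 2415 = 0.
So n = (1 + 139) / 4 = 140/4 = 35.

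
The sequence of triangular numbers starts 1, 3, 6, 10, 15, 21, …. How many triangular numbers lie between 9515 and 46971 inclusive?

169

The n-th triangular number is n(n+1)/2.
Smallest index with value ≥ 9515: n = 138 (giving 9591).
Largest index with value ≤ 46971: n = 306 (giving 46971).
Indices 138 through 306: 169 terms.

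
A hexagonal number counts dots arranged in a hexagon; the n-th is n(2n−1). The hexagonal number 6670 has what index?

Set n(2n−1) = 6670, giving 2n² − n − 6670 = 0.
So n = (1 + 231) / 4 = 232/4 = 58.
Check: 58·(2·58 − 1) = 6670. ✓

58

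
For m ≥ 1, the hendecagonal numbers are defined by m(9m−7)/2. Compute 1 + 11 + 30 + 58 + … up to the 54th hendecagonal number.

Σ i(9i−7)/2 = (9Σi² − 7Σi) / 2 over i = 1..54.
Σi = 1485 and Σi² = 53955.
(9·53955 − 7·1485) / 2 = 475200/2 = 237600.

237600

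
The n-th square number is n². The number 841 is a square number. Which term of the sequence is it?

29

We need n² = 841, so n = √841 = 29.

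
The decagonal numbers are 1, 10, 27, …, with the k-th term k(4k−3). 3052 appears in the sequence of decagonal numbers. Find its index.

28

Set n(4n−3) = 3052, giving 4n² − 3n − 3052 = 0.
The discriminant is 9 + 16·3052 = 48841, and √48841 = 221.
So n = (3 + 221) / 8 = 224/8 = 28.
Check: 28·(4·28 − 3) = 3052. ✓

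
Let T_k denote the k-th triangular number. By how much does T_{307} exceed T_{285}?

307·308/2 = 47278 and 285·286/2 = 40755.
Difference: 47278 − 40755 = 6523.

6523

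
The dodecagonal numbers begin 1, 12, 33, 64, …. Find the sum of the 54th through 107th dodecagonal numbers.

Σ i(5i−4) = 5Σi² − 4Σi over i = 54..107.
Σi = 5778 − 1431 = 4347 and Σi² = 414090 − 51039 = 363051.
5·363051 − 4·4347 = 1797867.

1797867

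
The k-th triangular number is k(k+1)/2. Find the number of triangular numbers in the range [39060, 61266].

The n-th triangular number is n(n+1)/2.
Smallest index with value ≥ 39060: n = 279 (giving 39060).
Largest index with value ≤ 61266: n = 349 (giving 61075).
Indices 279 through 349: 71 terms.

71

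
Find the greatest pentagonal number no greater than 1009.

Solve n(3n−1)/2 ≤ 1009 for integer n.
n = 26 gives 1001 ≤ 1009, while n = 27 gives 1080 > 1009; so the answer is 1001.

1001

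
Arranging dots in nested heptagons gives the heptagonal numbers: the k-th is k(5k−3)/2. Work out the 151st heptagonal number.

The 151st heptagonal number is n(5n−3)/2 with n = 151.
151·(5·151 − 3)/2 = 151·752/2 = 151·376 = 56776.

56776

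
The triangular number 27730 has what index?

Set n(n+1)/2 = 27730, giving n² + n − 55460 = 0.
So n = (-1 + 471) / 2 = 470/2 = 235.

235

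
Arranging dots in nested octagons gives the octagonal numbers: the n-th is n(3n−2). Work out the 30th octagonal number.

The 30th octagonal number is n(3n−2) with n = 30.
30·(3·30 − 2) = 30·88 = 2640.

2640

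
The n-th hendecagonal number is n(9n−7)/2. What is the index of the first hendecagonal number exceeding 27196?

Solve n(9n−7)/2 > 27196 for integer n.
The largest n with value ≤ 27196 is 78 (since 27105 ≤ 27196 < 27808), so the first above is n = 79, value 27808.

79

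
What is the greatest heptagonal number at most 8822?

8614

Solve n(5n−3)/2 ≤ 8822 for integer n.
n = 59 gives 8614 ≤ 8822, while n = 60 gives 8910 > 8822; so the answer is 8614.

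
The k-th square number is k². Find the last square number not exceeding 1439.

Solve n² ≤ 1439 for integer n.
n = 37 gives 1369 ≤ 1439, while n = 38 gives 1444 > 1439; so the answer is 1369.

1369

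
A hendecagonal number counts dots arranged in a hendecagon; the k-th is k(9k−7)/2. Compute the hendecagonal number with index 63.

17640

The 63rd hendecagonal number is n(9n−7)/2 with n = 63.
63·(9·63 − 7)/2 = 63·560/2 = 63·280 = 17640.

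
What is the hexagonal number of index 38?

The 38th hexagonal number is n(2n−1) with n = 38.
38·(2·38 − 1) = 38·75 = 2850.

2850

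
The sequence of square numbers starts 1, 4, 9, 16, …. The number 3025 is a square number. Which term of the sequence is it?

55

We need n² = 3025, so n = √3025 = 55.
Check: 55² = 3025. ✓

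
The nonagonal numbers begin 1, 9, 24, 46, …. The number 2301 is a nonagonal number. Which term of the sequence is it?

Set n(7n−5)/2 = 2301, giving 7n² − 5n − 4602 = 0.
The discriminant is 25 + 56·2301 = 128881, and √128881 = 359.
So n = (5 + 359) / 14 = 364/14 = 26.

26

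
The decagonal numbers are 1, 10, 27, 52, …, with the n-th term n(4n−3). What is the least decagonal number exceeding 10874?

11077

Solve n(4n−3) > 10874 for integer n.
The largest n with value ≤ 10874 is 52 (since 10660 ≤ 10874 < 11077), so the first above is n = 53, value 11077.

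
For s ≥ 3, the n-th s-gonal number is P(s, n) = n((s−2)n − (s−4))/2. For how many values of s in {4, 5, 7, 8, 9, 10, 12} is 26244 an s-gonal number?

1

s = 4: P(4, 162) = 26244. ✓
s = 5: P(5, 132) = 26070 and P(5, 133) = 26467; 26244 is not s-gonal.
s = 7: P(7, 102) = 25857 and P(7, 103) = 26368; 26244 is not s-gonal.
s = 8: P(8, 93) = 25761 and P(8, 94) = 26320; 26244 is not s-gonal.
s = 9: P(9, 86) = 25671 and P(9, 87) = 26274; 26244 is not s-gonal.
s = 10: P(10, 81) = 26001 and P(10, 82) = 26650; 26244 is not s-gonal.
s = 12: P(12, 72) = 25632 and P(12, 73) = 26353; 26244 is not s-gonal.
Hits: s ∈ {4} → 1.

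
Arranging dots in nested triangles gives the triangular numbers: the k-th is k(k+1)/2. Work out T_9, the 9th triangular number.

The 9th triangular number is n(n+1)/2 with n = 9.
9·10/2 = 90/2 = 45.

45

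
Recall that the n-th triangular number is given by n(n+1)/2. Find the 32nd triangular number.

The 32nd triangular number is n(n+1)/2 with n = 32.
32·33/2 = 1056/2 = 528.

528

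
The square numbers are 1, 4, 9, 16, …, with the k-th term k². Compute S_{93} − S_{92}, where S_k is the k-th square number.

n² − (n−1)² = 2n − 1, so 93² − 92² = 2·93 − 1 = 185.

185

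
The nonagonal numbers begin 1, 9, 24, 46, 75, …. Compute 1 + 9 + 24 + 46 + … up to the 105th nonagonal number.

1356005

Σ i(7i−5)/2 = (7Σi² − 5Σi) / 2 over i = 1..105.
Σi = 5565 and Σi² = 391405.
(7·391405 − 5·5565) / 2 = 2712010/2 = 1356005.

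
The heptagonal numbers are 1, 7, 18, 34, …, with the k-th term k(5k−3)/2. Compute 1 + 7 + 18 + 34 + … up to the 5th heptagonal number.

Σ i(5i−3)/2 = (5Σi² − 3Σi) / 2 over i = 1..5.
Σi = 15 and Σi² = 55.
(5·55 − 3·15) / 2 = 230/2 = 115.

115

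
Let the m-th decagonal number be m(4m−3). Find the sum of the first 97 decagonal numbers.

1221521

Σ i(4i−3) = 4Σi² − 3Σi over i = 1..97.
Σi = 4753 and Σi² = 308945.
4·308945 − 3·4753 = 1221521.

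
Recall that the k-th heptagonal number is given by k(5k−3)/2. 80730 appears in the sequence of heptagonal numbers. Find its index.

180

Set n(5n−3)/2 = 80730, giving 5n² − 3n − 161460 = 0.
So n = (3 + 1797) / 10 = 1800/10 = 180.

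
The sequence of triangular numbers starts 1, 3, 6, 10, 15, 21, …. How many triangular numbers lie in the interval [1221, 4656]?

The n-th triangular number is n(n+1)/2.
Smallest index with value ≥ 1221: n = 49 (giving 1225).
Largest index with value ≤ 4656: n = 96 (giving 4656).
Indices 49 through 96: 48 terms.

48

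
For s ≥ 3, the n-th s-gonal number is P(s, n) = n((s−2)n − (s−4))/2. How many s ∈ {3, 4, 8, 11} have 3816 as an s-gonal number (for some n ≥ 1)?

s = 3: P(3, 86) = 3741 and P(3, 87) = 3828; 3816 is not s-gonal.
s = 4: P(4, 61) = 3721 and P(4, 62) = 3844; 3816 is not s-gonal.
s = 8: P(8, 36) = 3816. ✓
s = 11: P(11, 29) = 3683 and P(11, 30) = 3945; 3816 is not s-gonal.
Hits: s ∈ {8} → 1.

1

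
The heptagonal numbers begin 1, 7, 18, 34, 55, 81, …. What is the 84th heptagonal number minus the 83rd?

416

Consecutive heptagonal numbers differ by 5n − 4: here 5·84 − 4 = 416.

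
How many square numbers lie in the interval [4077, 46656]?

The n-th square number is n².
Smallest index with value ≥ 4077: n = 64 (giving 4096).
Largest index with value ≤ 46656: n = 216 (giving 46656).
Indices 64 through 216: 153 terms.

153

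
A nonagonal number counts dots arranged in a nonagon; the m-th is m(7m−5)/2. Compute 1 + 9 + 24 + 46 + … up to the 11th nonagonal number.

Σ i(7i−5)/2 = (7Σi² − 5Σi) / 2 over i = 1..11.
Σi = 66 and Σi² = 506.
(7·506 − 5·66) / 2 = 3212/2 = 1606.

1606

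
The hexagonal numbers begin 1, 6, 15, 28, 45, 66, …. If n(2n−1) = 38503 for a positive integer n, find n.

139

Set n(2n−1) = 38503, giving 2n² − n − 38503 = 0.
So n = (1 + 555) / 4 = 556/4 = 139.
Check: 139·(2·139 − 1) = 38503. ✓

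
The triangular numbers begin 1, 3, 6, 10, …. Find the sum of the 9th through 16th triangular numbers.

696

Σ i(i+1)/2 = (Σi² + Σi) / 2 over i = 9..16.
Σi = 136 − 36 = 100 and Σi² = 1496 − 204 = 1292.
(1·1292 + 1·100) / 2 = 1392/2 = 696.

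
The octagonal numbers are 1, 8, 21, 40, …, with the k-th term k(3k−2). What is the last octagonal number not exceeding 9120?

8965

Solve n(3n−2) ≤ 9120 for integer n.
n = 55 gives 8965 ≤ 9120, while n = 56 gives 9296 > 9120; so the answer is 8965.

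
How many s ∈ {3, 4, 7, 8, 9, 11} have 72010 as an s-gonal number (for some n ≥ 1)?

s = 3: P(3, 379) = 72010. ✓
s = 4: P(4, 268) = 71824 and P(4, 269) = 72361; 72010 is not s-gonal.
s = 7: P(7, 170) = 71995 and P(7, 171) = 72846; 72010 is not s-gonal.
s = 8: P(8, 155) = 71765 and P(8, 156) = 72696; 72010 is not s-gonal.
s = 9: P(9, 143) = 71214 and P(9, 144) = 72216; 72010 is not s-gonal.
s = 11: P(11, 126) = 71001 and P(11, 127) = 72136; 72010 is not s-gonal.
Hits: s ∈ {3} → 1.

1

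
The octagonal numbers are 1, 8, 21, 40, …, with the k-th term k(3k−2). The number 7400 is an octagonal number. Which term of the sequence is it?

Set n(3n−2) = 7400, giving 3n² − 2n − 7400 = 0.
The discriminant is 4 + 12·7400 = 88804, and √88804 = 298.
So n = (2 + 298) / 6 = 300/6 = 50.

50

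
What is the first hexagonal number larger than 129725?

129795

Solve n(2n−1) > 129725 for integer n.
The largest n with value ≤ 129725 is 254 (since 128778 ≤ 129725 < 129795), so the first above is n = 255, value 129795.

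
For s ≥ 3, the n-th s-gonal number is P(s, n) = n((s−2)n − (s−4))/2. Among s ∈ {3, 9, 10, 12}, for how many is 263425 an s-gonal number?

1

s = 3: P(3, 725) = 263175 and P(3, 726) = 263901; 263425 is not s-gonal.
s = 9: P(9, 274) = 262081 and P(9, 275) = 264000; 263425 is not s-gonal.
s = 10: P(10, 257) = 263425. ✓
s = 12: P(12, 229) = 261289 and P(12, 230) = 263580; 263425 is not s-gonal.
Hits: s ∈ {10} → 1.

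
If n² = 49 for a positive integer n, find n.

We need n² = 49, so n = √49 = 7.

7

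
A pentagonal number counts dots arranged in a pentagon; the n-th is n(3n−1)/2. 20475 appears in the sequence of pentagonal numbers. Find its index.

117

Set n(3n−1)/2 = 20475, giving 3n² − n − 40950 = 0.
The discriminant is 1 + 24·20475 = 491401, and √491401 = 701.
So n = (1 + 701) / 6 = 702/6 = 117.
Check: 117·(3·117 − 1)/2 = 20475. ✓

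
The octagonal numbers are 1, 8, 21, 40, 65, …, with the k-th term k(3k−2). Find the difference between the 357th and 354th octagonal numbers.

6393

357·(3·357 − 2) = 381633 and 354·(3·354 − 2) = 375240.
Difference: 381633 − 375240 = 6393.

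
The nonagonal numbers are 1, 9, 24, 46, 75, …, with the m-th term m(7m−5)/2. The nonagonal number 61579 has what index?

Set n(7n−5)/2 = 61579, giving 7n² − 5n − 123158 = 0.
The discriminant is 25 + 56·61579 = 3448449, and √3448449 = 1857.
So n = (5 + 1857) / 14 = 1862/14 = 133.
Check: 133·(7·133 − 5)/2 = 61579. ✓

133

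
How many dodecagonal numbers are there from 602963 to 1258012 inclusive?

155

The n-th dodecagonal number is n(5n−4).
Smallest index with value ≥ 602963: n = 348 (giving 604128).
Largest index with value ≤ 1258012: n = 502 (giving 1258012).
Indices 348 through 502: 155 terms.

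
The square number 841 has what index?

29

We need n² = 841, so n = √841 = 29.
Check: 29² = 841. ✓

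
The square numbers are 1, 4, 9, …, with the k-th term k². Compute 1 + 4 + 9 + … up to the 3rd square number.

Σ_{i=1}^{3} i² = 3·4·7/6 = 14.

14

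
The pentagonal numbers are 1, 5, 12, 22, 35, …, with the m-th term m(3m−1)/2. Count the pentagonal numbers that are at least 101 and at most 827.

The n-th pentagonal number is n(3n−1)/2.
Smallest index with value ≥ 101: n = 9 (giving 117).
Largest index with value ≤ 827: n = 23 (giving 782).
Indices 9 through 23: 15 terms.

15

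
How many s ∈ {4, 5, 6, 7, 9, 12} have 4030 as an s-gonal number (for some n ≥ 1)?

1

s = 4: P(4, 63) = 3969 and P(4, 64) = 4096; 4030 is not s-gonal.
s = 5: P(5, 52) = 4030. ✓
s = 6: P(6, 45) = 4005 and P(6, 46) = 4186; 4030 is not s-gonal.
s = 7: P(7, 40) = 3940 and P(7, 41) = 4141; 4030 is not s-gonal.
s = 9: P(9, 34) = 3961 and P(9, 35) = 4200; 4030 is not s-gonal.
s = 12: P(12, 28) = 3808 and P(12, 29) = 4089; 4030 is not s-gonal.
Hits: s ∈ {5} → 1.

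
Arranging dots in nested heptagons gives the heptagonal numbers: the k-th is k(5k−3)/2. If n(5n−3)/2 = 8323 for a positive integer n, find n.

58

Set n(5n−3)/2 = 8323, giving 5n² − 3n − 16646 = 0.
The discriminant is 9 + 40·8323 = 332929, and √332929 = 577.
So n = (3 + 577) / 10 = 580/10 = 58.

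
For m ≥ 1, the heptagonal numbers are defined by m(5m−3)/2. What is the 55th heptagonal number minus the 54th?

271

Consecutive heptagonal numbers differ by 5n − 4: here 5·55 − 4 = 271.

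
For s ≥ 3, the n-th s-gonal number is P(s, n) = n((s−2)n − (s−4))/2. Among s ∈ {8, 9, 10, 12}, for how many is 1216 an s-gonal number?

s = 8: P(8, 20) = 1160 and P(8, 21) = 1281; 1216 is not s-gonal.
s = 9: P(9, 19) = 1216. ✓
s = 10: P(10, 17) = 1105 and P(10, 18) = 1242; 1216 is not s-gonal.
s = 12: P(12, 16) = 1216. ✓
Hits: s ∈ {9, 12} → 2.

2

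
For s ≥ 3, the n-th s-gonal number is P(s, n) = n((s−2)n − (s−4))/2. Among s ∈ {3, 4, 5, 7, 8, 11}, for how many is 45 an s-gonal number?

1

s = 3: P(3, 9) = 45. ✓
s = 4: P(4, 6) = 36 and P(4, 7) = 49; 45 is not s-gonal.
s = 5: P(5, 5) = 35 and P(5, 6) = 51; 45 is not s-gonal.
s = 7: P(7, 4) = 34 and P(7, 5) = 55; 45 is not s-gonal.
s = 8: P(8, 4) = 40 and P(8, 5) = 65; 45 is not s-gonal.
s = 11: P(11, 3) = 30 and P(11, 4) = 58; 45 is not s-gonal.
Hits: s ∈ {3} → 1.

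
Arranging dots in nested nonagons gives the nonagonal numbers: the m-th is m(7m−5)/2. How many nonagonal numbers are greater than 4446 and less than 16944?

33

The n-th nonagonal number is n(7n−5)/2.
Smallest index with value > 4446: n = 37 (giving 4699).
Largest index with value < 16944: n = 69 (giving 16491).
Indices 37 through 69: 33 terms.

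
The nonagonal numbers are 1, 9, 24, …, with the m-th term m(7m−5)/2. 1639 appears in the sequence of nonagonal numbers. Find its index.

Set n(7n−5)/2 = 1639, giving 7n² − 5n − 3278 = 0.
The discriminant is 25 + 56·1639 = 91809, and √91809 = 303.
So n = (5 + 303) / 14 = 308/14 = 22.

22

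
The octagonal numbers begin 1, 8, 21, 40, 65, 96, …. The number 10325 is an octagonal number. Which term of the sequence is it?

59

Set n(3n−2) = 10325, giving 3n² − 2n − 10325 = 0.
So n = (2 + 352) / 6 = 354/6 = 59.
Check: 59·(3·59 − 2) = 10325. ✓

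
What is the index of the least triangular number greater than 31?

Solve n(n+1)/2 > 31 for integer n.
The largest n with value ≤ 31 is 7 (since 28 ≤ 31 < 36), so the first above is n = 8, value 36.

8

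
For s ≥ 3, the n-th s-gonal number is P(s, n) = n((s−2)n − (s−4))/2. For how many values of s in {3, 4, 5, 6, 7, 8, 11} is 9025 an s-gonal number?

1

s = 3: P(3, 133) = 8911 and P(3, 134) = 9045; 9025 is not s-gonal.
s = 4: P(4, 95) = 9025. ✓
s = 5: P(5, 77) = 8855 and P(5, 78) = 9087; 9025 is not s-gonal.
s = 6: P(6, 67) = 8911 and P(6, 68) = 9180; 9025 is not s-gonal.
s = 7: P(7, 60) = 8910 and P(7, 61) = 9211; 9025 is not s-gonal.
s = 8: P(8, 55) = 8965 and P(8, 56) = 9296; 9025 is not s-gonal.
s = 11: P(11, 45) = 8955 and P(11, 46) = 9361; 9025 is not s-gonal.
Hits: s ∈ {4} → 1.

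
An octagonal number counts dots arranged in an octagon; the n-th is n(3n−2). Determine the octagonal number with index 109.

109·(3·109 − 2) = 109·325 = 35425.

35425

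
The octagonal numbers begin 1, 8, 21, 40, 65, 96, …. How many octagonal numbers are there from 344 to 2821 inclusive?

The n-th octagonal number is n(3n−2).
Smallest index with value ≥ 344: n = 12 (giving 408).
Largest index with value ≤ 2821: n = 31 (giving 2821).
Indices 12 through 31: 20 terms.

20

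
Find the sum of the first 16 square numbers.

Σ_{i=1}^{16} i² = 16·17·33/6 = 1496.

1496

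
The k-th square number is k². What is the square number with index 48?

2304

48² = 2304.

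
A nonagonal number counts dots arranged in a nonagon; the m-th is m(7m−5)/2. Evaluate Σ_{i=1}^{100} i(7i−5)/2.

1171600

Σ i(7i−5)/2 = (7Σi² − 5Σi) / 2 over i = 1..100.
Σi = 5050 and Σi² = 338350.
(7·338350 − 5·5050) / 2 = 2343200/2 = 1171600.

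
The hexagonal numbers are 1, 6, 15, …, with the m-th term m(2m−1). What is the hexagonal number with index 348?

348·(2·348 − 1) = 348·695 = 241860.

241860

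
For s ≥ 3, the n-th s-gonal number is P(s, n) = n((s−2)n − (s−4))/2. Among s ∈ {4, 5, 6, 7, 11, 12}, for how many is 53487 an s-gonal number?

s = 4: P(4, 231) = 53361 and P(4, 232) = 53824; 53487 is not s-gonal.
s = 5: P(5, 189) = 53487. ✓
s = 6: P(6, 163) = 52975 and P(6, 164) = 53628; 53487 is not s-gonal.
s = 7: P(7, 146) = 53071 and P(7, 147) = 53802; 53487 is not s-gonal.
s = 11: P(11, 109) = 53083 and P(11, 110) = 54065; 53487 is not s-gonal.
s = 12: P(12, 103) = 52633 and P(12, 104) = 53664; 53487 is not s-gonal.
Hits: s ∈ {5} → 1.

1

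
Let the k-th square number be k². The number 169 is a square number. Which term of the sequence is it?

We need n² = 169, so n = √169 = 13.

13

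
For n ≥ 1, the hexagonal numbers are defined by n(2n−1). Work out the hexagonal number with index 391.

The 391st hexagonal number is n(2n−1) with n = 391.
391·(2·391 − 1) = 391·781 = 305371.

305371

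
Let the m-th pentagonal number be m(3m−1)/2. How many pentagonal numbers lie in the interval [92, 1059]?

19

The n-th pentagonal number is n(3n−1)/2.
Smallest index with value ≥ 92: n = 8 (giving 92).
Largest index with value ≤ 1059: n = 26 (giving 1001).
Indices 8 through 26: 19 terms.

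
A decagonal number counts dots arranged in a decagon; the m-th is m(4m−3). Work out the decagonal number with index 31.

The 31st decagonal number is n(4n−3) with n = 31.
31·(4·31 − 3) = 31·121 = 3751.

3751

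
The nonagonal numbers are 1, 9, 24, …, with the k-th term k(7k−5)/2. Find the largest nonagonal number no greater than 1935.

Solve n(7n−5)/2 ≤ 1935 for integer n.
n = 23 gives 1794 ≤ 1935, while n = 24 gives 1956 > 1935; so the answer is 1794.

1794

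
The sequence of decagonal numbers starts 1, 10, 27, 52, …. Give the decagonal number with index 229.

The 229th decagonal number is n(4n−3) with n = 229.
229·(4·229 − 3) = 229·913 = 209077.

209077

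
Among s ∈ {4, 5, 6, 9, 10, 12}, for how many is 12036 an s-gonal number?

s = 4: P(4, 109) = 11881 and P(4, 110) = 12100; 12036 is not s-gonal.
s = 5: P(5, 89) = 11837 and P(5, 90) = 12105; 12036 is not s-gonal.
s = 6: P(6, 77) = 11781 and P(6, 78) = 12090; 12036 is not s-gonal.
s = 9: P(9, 59) = 12036. ✓
s = 10: P(10, 55) = 11935 and P(10, 56) = 12376; 12036 is not s-gonal.
s = 12: P(12, 49) = 11809 and P(12, 50) = 12300; 12036 is not s-gonal.
Hits: s ∈ {9} → 1.

1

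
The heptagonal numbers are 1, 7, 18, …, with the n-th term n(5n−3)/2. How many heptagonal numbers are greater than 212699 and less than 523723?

The n-th heptagonal number is n(5n−3)/2.
Smallest index with value > 212699: n = 292 (giving 212722).
Largest index with value < 523723: n = 457 (giving 521437).
Indices 292 through 457: 166 terms.

166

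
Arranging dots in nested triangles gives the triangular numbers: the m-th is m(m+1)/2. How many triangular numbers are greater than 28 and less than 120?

7

The n-th triangular number is n(n+1)/2.
Smallest index with value > 28: n = 8 (giving 36).
Largest index with value < 120: n = 14 (giving 105).
Indices 8 through 14: 7 terms.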